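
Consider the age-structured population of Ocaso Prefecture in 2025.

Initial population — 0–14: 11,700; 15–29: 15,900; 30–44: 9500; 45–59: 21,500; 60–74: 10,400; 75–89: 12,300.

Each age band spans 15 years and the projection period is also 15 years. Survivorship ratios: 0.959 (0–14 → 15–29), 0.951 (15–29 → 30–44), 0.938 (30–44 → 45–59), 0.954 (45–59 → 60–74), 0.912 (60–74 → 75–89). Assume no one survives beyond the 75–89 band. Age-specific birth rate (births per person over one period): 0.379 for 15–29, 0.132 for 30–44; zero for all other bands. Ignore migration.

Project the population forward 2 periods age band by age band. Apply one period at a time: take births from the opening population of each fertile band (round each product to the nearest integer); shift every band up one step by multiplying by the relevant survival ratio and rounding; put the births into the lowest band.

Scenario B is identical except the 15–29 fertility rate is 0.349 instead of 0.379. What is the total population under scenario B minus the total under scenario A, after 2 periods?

Let band 1 be 0–14 through band 6 = 75–89.
[period 1]
Births: 15900 * 0.379 = 6026  |  9500 * 0.132 = 1254 → total 7280
Band 2: 11700 * 0.959 = 11220
Band 3: 15900 * 0.951 = 15121
Band 4: 9500 * 0.938 = 8911
Band 5: 21500 * 0.954 = 20511
Band 6: 10400 * 0.912 = 9485
End of period: [7280, 11220, 15121, 8911, 20511, 9485]
[period 2]
Births: 11220 * 0.379 = 4252  |  15121 * 0.132 = 1996 → total 6248
Band 2: 7280 * 0.959 = 6982
Band 3: 11220 * 0.951 = 10670
Band 4: 15121 * 0.938 = 14183
Band 5: 8911 * 0.954 = 8501
Band 6: 20511 * 0.912 = 18706
End of period: [6248, 6982, 10670, 14183, 8501, 18706]
Scenario A total after 2 periods: 65290
Scenario B projection —
[period 1]
Births: 15900 * 0.349 = 5549  |  9500 * 0.132 = 1254 → total 6803
Band 2: 11700 * 0.959 = 11220
Band 3: 15900 * 0.951 = 15121
Band 4: 9500 * 0.938 = 8911
Band 5: 21500 * 0.954 = 20511
Band 6: 10400 * 0.912 = 9485
End of period: [6803, 11220, 15121, 8911, 20511, 9485]
[period 2]
Births: 11220 * 0.349 = 3916  |  15121 * 0.132 = 1996 → total 5912
Band 2: 6803 * 0.959 = 6524
Band 3: 11220 * 0.951 = 10670
Band 4: 15121 * 0.938 = 14183
Band 5: 8911 * 0.954 = 8501
Band 6: 20511 * 0.912 = 18706
End of period: [5912, 6524, 10670, 14183, 8501, 18706]
Scenario B total after 2 periods: 64496
Difference B − A = 64496 − 65290 = -794

-794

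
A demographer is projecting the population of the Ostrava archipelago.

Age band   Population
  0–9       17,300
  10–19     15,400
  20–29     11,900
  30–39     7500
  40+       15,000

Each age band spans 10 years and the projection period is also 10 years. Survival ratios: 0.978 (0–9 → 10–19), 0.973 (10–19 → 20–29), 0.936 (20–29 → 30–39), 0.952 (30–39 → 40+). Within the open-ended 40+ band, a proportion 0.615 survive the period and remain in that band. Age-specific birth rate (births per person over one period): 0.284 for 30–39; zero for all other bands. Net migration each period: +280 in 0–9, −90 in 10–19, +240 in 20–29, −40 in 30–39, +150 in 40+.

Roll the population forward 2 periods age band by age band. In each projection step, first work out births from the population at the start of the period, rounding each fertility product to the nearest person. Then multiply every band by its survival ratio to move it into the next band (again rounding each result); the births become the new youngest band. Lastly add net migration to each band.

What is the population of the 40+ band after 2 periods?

Let band 1 be 0–9 through band 5 = 40+.
After projecting period 1:
Births: 7500 × 0.284 = 2130
Band 2: 17300 × 0.978 = 16919
Band 3: 15400 × 0.973 = 14984
Band 4: 11900 × 0.936 = 11138
Band 5: 7500 × 0.952 + 15000 × 0.615 = 7140 + 9225 = 16365
Net migration: Band 1 + 280 → 2410; Band 2 − 90 → 16829; Band 3 + 240 → 15224; Band 4 − 40 → 11098; Band 5 + 150 → 16515
→ [2410, 16829, 15224, 11098, 16515]
After projecting period 2:
Births: 11098 × 0.284 = 3152
Band 2: 2410 × 0.978 = 2357
Band 3: 16829 × 0.973 = 16375
Band 4: 15224 × 0.936 = 14250
Band 5: 11098 × 0.952 + 16515 × 0.615 = 10565 + 10157 = 20722
Net migration: Band 1 + 280 → 3432; Band 2 − 90 → 2267; Band 3 + 240 → 16615; Band 4 − 40 → 14210; Band 5 + 150 → 20872
→ [3432, 2267, 16615, 14210, 20872]

20872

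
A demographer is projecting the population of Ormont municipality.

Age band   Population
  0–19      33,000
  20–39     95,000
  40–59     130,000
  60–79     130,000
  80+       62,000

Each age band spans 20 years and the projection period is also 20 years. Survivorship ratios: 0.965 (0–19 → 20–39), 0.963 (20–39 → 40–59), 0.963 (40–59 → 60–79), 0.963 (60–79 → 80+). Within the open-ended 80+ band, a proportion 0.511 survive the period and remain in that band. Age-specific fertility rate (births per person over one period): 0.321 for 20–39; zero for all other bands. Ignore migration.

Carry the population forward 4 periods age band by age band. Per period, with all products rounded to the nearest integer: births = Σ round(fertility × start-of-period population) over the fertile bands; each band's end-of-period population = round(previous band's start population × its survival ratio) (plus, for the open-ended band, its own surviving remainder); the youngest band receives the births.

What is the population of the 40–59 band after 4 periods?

Numbering the bands 1..5 from youngest to oldest:
[period 1]
Births: 95000 × 0.321 = 30495
Band 2: 33000 × 0.965 = 31845
Band 3: 95000 × 0.963 = 91485
Band 4: 130000 × 0.963 = 125190
Band 5: 130000 × 0.963 + 62000 × 0.511 = 125190 + 31682 = 156872
End of period: [30495, 31845, 91485, 125190, 156872]
[period 2]
Births: 31845 × 0.321 = 10222
Band 2: 30495 × 0.965 = 29428
Band 3: 31845 × 0.963 = 30667
Band 4: 91485 × 0.963 = 88100
Band 5: 125190 × 0.963 + 156872 × 0.511 = 120558 + 80162 = 200720
End of period: [10222, 29428, 30667, 88100, 200720]
[period 3]
Births: 29428 × 0.321 = 9446
Band 2: 10222 × 0.965 = 9864
Band 3: 29428 × 0.963 = 28339
Band 4: 30667 × 0.963 = 29532
Band 5: 88100 × 0.963 + 200720 × 0.511 = 84840 + 102568 = 187408
End of period: [9446, 9864, 28339, 29532, 187408]
[period 4]
Births: 9864 × 0.321 = 3166
Band 2: 9446 × 0.965 = 9115
Band 3: 9864 × 0.963 = 9499
Band 4: 28339 × 0.963 = 27290
Band 5: 29532 × 0.963 + 187408 × 0.511 = 28439 + 95765 = 124204
End of period: [3166, 9115, 9499, 27290, 124204]

9499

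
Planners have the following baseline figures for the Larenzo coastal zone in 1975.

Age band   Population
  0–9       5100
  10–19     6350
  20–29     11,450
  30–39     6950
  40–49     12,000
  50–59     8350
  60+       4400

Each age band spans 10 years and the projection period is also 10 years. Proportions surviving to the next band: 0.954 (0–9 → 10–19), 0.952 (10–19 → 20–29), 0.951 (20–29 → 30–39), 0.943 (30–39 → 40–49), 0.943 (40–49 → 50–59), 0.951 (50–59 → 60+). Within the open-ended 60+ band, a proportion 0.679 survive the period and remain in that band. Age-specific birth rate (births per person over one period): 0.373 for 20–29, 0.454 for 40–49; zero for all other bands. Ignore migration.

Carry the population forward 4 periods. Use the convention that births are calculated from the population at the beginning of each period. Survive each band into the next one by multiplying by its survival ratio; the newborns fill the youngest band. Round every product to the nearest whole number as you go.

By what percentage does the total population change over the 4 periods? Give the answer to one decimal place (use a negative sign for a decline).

2.3

Call the bands 1 to 7, youngest first.
— Period 1 —
Births: 11450 × 0.373 = 4271 ; 12000 × 0.454 = 5448 — total 9719
Band 2: 5100 × 0.954 = 4865
Band 3: 6350 × 0.952 = 6045
Band 4: 11450 × 0.951 = 10889
Band 5: 6950 × 0.943 = 6554
Band 6: 12000 × 0.943 = 11316
Band 7: 8350 × 0.951 + 4400 × 0.679 = 7941 + 2988 = 10929
Giving 9719 / 4865 / 6045 / 10889 / 6554 / 11316 / 10929.
— Period 2 —
Births: 6045 × 0.373 = 2255 ; 6554 × 0.454 = 2976 — total 5231
Band 2: 9719 × 0.954 = 9272
Band 3: 4865 × 0.952 = 4631
Band 4: 6045 × 0.951 = 5749
Band 5: 10889 × 0.943 = 10268
Band 6: 6554 × 0.943 = 6180
Band 7: 11316 × 0.951 + 10929 × 0.679 = 10762 + 7421 = 18183
Giving 5231 / 9272 / 4631 / 5749 / 10268 / 6180 / 18183.
— Period 3 —
Births: 4631 × 0.373 = 1727 ; 10268 × 0.454 = 4662 — total 6389
Band 2: 5231 × 0.954 = 4990
Band 3: 9272 × 0.952 = 8827
Band 4: 4631 × 0.951 = 4404
Band 5: 5749 × 0.943 = 5421
Band 6: 10268 × 0.943 = 9683
Band 7: 6180 × 0.951 + 18183 × 0.679 = 5877 + 12346 = 18223
Giving 6389 / 4990 / 8827 / 4404 / 5421 / 9683 / 18223.
— Period 4 —
Births: 8827 × 0.373 = 3292 ; 5421 × 0.454 = 2461 — total 5753
Band 2: 6389 × 0.954 = 6095
Band 3: 4990 × 0.952 = 4750
Band 4: 8827 × 0.951 = 8394
Band 5: 4404 × 0.943 = 4153
Band 6: 5421 × 0.943 = 5112
Band 7: 9683 × 0.951 + 18223 × 0.679 = 9209 + 12373 = 21582
Giving 5753 / 6095 / 4750 / 8394 / 4153 / 5112 / 21582.
Total: 54600 → 55839; change = 1239; percentage change = 2.3%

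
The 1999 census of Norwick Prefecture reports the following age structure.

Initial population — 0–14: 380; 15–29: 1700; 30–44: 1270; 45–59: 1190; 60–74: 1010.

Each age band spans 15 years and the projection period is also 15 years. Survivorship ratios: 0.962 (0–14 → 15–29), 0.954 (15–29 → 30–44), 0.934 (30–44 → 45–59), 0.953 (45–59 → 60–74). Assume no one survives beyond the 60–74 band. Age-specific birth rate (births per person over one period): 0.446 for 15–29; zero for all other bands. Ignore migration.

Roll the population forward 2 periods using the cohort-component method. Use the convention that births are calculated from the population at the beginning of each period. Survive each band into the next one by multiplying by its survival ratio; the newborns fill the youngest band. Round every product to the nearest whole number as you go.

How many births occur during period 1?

758

(Bands numbered youngest = 1 to oldest = 5.)
[period 1]
Births: 1700 × 0.446 = 758
Band 2: 380 × 0.962 = 366
Band 3: 1700 × 0.954 = 1622
Band 4: 1270 × 0.934 = 1186
Band 5: 1190 × 0.953 = 1134
Giving 758 / 366 / 1622 / 1186 / 1134.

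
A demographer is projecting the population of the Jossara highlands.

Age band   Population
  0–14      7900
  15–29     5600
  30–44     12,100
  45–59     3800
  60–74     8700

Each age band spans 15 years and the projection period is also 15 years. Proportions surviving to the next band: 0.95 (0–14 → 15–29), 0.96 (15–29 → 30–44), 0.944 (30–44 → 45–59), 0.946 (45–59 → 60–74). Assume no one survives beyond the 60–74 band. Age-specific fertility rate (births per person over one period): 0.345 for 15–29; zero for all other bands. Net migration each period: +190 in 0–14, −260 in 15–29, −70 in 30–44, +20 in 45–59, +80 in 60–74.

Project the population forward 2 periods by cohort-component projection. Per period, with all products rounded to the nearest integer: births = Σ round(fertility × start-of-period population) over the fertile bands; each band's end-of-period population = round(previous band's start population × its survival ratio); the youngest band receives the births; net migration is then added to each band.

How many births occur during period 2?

After projecting period 1:
Births: 5600 × 0.345 = 1932
15–29: 7900 × 0.95 = 7505
30–44: 5600 × 0.96 = 5376
45–59: 12100 × 0.944 = 11422
60–74: 3800 × 0.946 = 3595
Net migration: 0–14 + 190 → 2122; 15–29 − 260 → 7245; 30–44 − 70 → 5306; 45–59 + 20 → 11442; 60–74 + 80 → 3675
End of period: [2122, 7245, 5306, 11442, 3675]
After projecting period 2:
Births: 7245 × 0.345 = 2500
15–29: 2122 × 0.95 = 2016
30–44: 7245 × 0.96 = 6955
45–59: 5306 × 0.944 = 5009
60–74: 11442 × 0.946 = 10824
Net migration: 0–14 + 190 → 2690; 15–29 − 260 → 1756; 30–44 − 70 → 6885; 45–59 + 20 → 5029; 60–74 + 80 → 10904
End of period: [2690, 1756, 6885, 5029, 10904]

2500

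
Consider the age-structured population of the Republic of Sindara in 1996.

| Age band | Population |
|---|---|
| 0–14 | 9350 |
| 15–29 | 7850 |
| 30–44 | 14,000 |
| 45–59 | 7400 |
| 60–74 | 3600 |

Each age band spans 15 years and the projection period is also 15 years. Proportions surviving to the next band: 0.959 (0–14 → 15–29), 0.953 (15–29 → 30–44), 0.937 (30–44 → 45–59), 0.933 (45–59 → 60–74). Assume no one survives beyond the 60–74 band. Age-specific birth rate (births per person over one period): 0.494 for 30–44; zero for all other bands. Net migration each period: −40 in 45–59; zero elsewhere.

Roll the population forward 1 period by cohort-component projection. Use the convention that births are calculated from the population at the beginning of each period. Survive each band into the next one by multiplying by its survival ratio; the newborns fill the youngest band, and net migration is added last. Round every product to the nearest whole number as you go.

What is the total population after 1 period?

Period 1.
Births: 14000 × 0.494 = 6916
15–29: 9350 × 0.959 = 8967
30–44: 7850 × 0.953 = 7481
45–59: 14000 × 0.937 = 13118
60–74: 7400 × 0.933 = 6904
Net migration: 45–59 − 40 → 13078
Population now: 0–14=6916, 15–29=8967, 30–44=7481, 45–59=13078, 60–74=6904
Total after period 1: 6916 + 8967 + 7481 + 13078 + 6904 = 43346

43346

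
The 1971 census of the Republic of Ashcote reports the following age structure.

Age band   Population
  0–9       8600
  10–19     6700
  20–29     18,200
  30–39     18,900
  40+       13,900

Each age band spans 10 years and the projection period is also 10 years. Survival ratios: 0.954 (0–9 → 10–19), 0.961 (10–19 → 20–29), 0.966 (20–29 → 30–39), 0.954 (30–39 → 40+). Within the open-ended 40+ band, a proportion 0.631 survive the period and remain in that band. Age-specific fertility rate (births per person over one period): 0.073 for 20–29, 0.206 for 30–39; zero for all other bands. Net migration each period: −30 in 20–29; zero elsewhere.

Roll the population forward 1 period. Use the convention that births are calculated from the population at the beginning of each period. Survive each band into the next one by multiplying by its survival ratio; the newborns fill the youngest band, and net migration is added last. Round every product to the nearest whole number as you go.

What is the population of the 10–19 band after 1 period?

8204

[period 1]
Births: 18200 × 0.073 = 1329 ; 18900 × 0.206 = 3893 → total 5222
10–19: 8600 × 0.954 = 8204
20–29: 6700 × 0.961 = 6439
30–39: 18200 × 0.966 = 17581
40+: 18900 × 0.954 + 13900 × 0.631 = 18031 + 8771 = 26802
Net migration: 20–29 − 30 → 6409
→ [5222, 8204, 6409, 17581, 26802]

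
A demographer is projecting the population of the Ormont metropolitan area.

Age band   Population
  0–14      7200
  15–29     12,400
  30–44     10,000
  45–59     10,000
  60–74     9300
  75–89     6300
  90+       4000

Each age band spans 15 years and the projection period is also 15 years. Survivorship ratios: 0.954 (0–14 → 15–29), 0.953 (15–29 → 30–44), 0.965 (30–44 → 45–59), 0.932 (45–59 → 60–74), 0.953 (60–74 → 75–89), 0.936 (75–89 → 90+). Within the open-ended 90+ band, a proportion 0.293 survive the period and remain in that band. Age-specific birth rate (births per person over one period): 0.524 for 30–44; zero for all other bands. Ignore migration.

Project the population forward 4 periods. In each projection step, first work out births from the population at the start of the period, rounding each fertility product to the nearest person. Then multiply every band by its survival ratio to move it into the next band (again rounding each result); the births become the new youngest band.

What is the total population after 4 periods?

43357

Let band 1 be 0–14 through band 7 = 90+.
— Period 1 —
Births: 10000 × 0.524 = 5240
Band 2: 7200 × 0.954 = 6869
Band 3: 12400 × 0.953 = 11817
Band 4: 10000 × 0.965 = 9650
Band 5: 10000 × 0.932 = 9320
Band 6: 9300 × 0.953 = 8863
Band 7: 6300 × 0.936 + 4000 × 0.293 = 5897 + 1172 = 7069
→ [5240, 6869, 11817, 9650, 9320, 8863, 7069]
— Period 2 —
Births: 11817 × 0.524 = 6192
Band 2: 5240 × 0.954 = 4999
Band 3: 6869 × 0.953 = 6546
Band 4: 11817 × 0.965 = 11403
Band 5: 9650 × 0.932 = 8994
Band 6: 9320 × 0.953 = 8882
Band 7: 8863 × 0.936 + 7069 × 0.293 = 8296 + 2071 = 10367
→ [6192, 4999, 6546, 11403, 8994, 8882, 10367]
— Period 3 —
Births: 6546 × 0.524 = 3430
Band 2: 6192 × 0.954 = 5907
Band 3: 4999 × 0.953 = 4764
Band 4: 6546 × 0.965 = 6317
Band 5: 11403 × 0.932 = 10628
Band 6: 8994 × 0.953 = 8571
Band 7: 8882 × 0.936 + 10367 × 0.293 = 8314 + 3038 = 11352
→ [3430, 5907, 4764, 6317, 10628, 8571, 11352]
— Period 4 —
Births: 4764 × 0.524 = 2496
Band 2: 3430 × 0.954 = 3272
Band 3: 5907 × 0.953 = 5629
Band 4: 4764 × 0.965 = 4597
Band 5: 6317 × 0.932 = 5887
Band 6: 10628 × 0.953 = 10128
Band 7: 8571 × 0.936 + 11352 × 0.293 = 8022 + 3326 = 11348
→ [2496, 3272, 5629, 4597, 5887, 10128, 11348]
Total after period 4: 2496 + 3272 + 5629 + 4597 + 5887 + 10128 + 11348 = 43357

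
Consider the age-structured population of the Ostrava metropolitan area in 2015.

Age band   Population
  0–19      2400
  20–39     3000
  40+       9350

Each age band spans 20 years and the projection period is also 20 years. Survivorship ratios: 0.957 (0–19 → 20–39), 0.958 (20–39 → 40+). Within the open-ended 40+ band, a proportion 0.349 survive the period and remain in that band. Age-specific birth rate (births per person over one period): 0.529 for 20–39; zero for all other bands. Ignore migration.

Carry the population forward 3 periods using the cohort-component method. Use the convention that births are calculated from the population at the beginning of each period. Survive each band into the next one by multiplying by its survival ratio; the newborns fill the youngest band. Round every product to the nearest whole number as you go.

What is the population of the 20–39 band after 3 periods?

[period 1]
Births: 3000 × 0.529 = 1587
20–39: 2400 × 0.957 = 2297
40+: 3000 × 0.958 + 9350 × 0.349 = 2874 + 3263 = 6137
→ [1587, 2297, 6137]
[period 2]
Births: 2297 × 0.529 = 1215
20–39: 1587 × 0.957 = 1519
40+: 2297 × 0.958 + 6137 × 0.349 = 2201 + 2142 = 4343
→ [1215, 1519, 4343]
[period 3]
Births: 1519 × 0.529 = 804
20–39: 1215 × 0.957 = 1163
40+: 1519 × 0.958 + 4343 × 0.349 = 1455 + 1516 = 2971
→ [804, 1163, 2971]

1163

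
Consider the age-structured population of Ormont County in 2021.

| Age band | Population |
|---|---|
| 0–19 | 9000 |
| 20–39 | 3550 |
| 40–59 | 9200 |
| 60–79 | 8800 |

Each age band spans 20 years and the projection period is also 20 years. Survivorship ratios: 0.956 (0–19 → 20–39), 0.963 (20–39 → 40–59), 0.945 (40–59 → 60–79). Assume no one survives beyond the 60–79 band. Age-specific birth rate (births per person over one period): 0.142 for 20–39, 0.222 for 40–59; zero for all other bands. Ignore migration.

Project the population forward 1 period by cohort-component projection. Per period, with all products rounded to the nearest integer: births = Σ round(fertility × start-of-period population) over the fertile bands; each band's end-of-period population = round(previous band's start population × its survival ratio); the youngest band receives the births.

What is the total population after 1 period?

23263

After projecting period 1:
Births: 3550 * 0.142 = 504  |  9200 * 0.222 = 2042 — total 2546
20–39: 9000 * 0.956 = 8604
40–59: 3550 * 0.963 = 3419
60–79: 9200 * 0.945 = 8694
Population now: 0–19=2546, 20–39=8604, 40–59=3419, 60–79=8694
Total after period 1: 2546 + 8604 + 3419 + 8694 = 23263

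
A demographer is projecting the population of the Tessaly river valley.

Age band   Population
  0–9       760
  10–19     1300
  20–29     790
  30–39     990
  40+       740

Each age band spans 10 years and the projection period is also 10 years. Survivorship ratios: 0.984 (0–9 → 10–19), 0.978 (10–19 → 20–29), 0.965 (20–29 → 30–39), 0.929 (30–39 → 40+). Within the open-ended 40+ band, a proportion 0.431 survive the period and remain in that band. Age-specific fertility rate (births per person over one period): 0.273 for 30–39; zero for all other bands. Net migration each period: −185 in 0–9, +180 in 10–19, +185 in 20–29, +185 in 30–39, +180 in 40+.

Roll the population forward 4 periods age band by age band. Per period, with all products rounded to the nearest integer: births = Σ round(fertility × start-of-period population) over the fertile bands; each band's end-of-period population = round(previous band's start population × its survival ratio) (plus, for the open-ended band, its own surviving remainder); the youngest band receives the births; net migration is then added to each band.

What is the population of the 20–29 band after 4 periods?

432

Let group 1 be 0–9 through group 5 = 40+.
[period 1]
Births: 990 × 0.273 = 270
Group 2: 760 × 0.984 = 748
Group 3: 1300 × 0.978 = 1271
Group 4: 790 × 0.965 = 762
Group 5: 990 × 0.929 + 740 × 0.431 = 920 + 319 = 1239
Net migration: Group 1 − 185 → 85; Group 2 + 180 → 928; Group 3 + 185 → 1456; Group 4 + 185 → 947; Group 5 + 180 → 1419
Giving 85 / 928 / 1456 / 947 / 1419.
[period 2]
Births: 947 × 0.273 = 259
Group 2: 85 × 0.984 = 84
Group 3: 928 × 0.978 = 908
Group 4: 1456 × 0.965 = 1405
Group 5: 947 × 0.929 + 1419 × 0.431 = 880 + 612 = 1492
Net migration: Group 1 − 185 → 74; Group 2 + 180 → 264; Group 3 + 185 → 1093; Group 4 + 185 → 1590; Group 5 + 180 → 1672
Giving 74 / 264 / 1093 / 1590 / 1672.
[period 3]
Births: 1590 × 0.273 = 434
Group 2: 74 × 0.984 = 73
Group 3: 264 × 0.978 = 258
Group 4: 1093 × 0.965 = 1055
Group 5: 1590 × 0.929 + 1672 × 0.431 = 1477 + 721 = 2198
Net migration: Group 1 − 185 → 249; Group 2 + 180 → 253; Group 3 + 185 → 443; Group 4 + 185 → 1240; Group 5 + 180 → 2378
Giving 249 / 253 / 443 / 1240 / 2378.
[period 4]
Births: 1240 × 0.273 = 339
Group 2: 249 × 0.984 = 245
Group 3: 253 × 0.978 = 247
Group 4: 443 × 0.965 = 427
Group 5: 1240 × 0.929 + 2378 × 0.431 = 1152 + 1025 = 2177
Net migration: Group 1 − 185 → 154; Group 2 + 180 → 425; Group 3 + 185 → 432; Group 4 + 185 → 612; Group 5 + 180 → 2357
Giving 154 / 425 / 432 / 612 / 2357.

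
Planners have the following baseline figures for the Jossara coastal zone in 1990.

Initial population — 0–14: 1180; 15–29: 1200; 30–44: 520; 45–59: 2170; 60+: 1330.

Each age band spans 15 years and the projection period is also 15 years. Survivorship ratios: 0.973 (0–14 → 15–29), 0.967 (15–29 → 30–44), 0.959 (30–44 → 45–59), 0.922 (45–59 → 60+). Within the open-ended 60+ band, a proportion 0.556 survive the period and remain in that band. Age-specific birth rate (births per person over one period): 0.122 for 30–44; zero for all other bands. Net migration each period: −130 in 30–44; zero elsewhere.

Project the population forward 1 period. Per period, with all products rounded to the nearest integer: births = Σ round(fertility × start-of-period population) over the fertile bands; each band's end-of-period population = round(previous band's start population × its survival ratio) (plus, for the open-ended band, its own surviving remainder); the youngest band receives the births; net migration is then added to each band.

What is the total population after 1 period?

(Groups numbered youngest = 1 to oldest = 5.)
After projecting period 1:
Births: 520 × 0.122 = 63
Group 2: 1180 × 0.973 = 1148
Group 3: 1200 × 0.967 = 1160
Group 4: 520 × 0.959 = 499
Group 5: 2170 × 0.922 + 1330 × 0.556 = 2001 + 739 = 2740
Net migration: Group 3 − 130 → 1030
End of period: [63, 1148, 1030, 499, 2740]
Total after period 1: 63 + 1148 + 1030 + 499 + 2740 = 5480

5480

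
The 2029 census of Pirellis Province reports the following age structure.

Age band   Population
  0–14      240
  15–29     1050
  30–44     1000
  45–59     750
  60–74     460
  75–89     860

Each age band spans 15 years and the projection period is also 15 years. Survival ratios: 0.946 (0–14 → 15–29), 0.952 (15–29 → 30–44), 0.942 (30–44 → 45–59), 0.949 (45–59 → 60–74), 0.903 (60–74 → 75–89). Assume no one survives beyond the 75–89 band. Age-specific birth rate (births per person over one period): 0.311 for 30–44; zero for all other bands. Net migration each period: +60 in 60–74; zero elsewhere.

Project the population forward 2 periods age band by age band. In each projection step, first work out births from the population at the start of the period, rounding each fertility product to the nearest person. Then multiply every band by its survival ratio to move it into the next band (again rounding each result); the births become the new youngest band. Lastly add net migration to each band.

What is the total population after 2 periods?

(Bands numbered youngest = 1 to oldest = 6.)
After projecting period 1:
Births: 1000 × 0.311 = 311
Band 2: 240 × 0.946 = 227
Band 3: 1050 × 0.952 = 1000
Band 4: 1000 × 0.942 = 942
Band 5: 750 × 0.949 = 712
Band 6: 460 × 0.903 = 415
Net migration: Band 5 + 60 → 772
Population now: 0–14=311, 15–29=227, 30–44=1000, 45–59=942, 60–74=772, 75–89=415
After projecting period 2:
Births: 1000 × 0.311 = 311
Band 2: 311 × 0.946 = 294
Band 3: 227 × 0.952 = 216
Band 4: 1000 × 0.942 = 942
Band 5: 942 × 0.949 = 894
Band 6: 772 × 0.903 = 697
Net migration: Band 5 + 60 → 954
Population now: 0–14=311, 15–29=294, 30–44=216, 45–59=942, 60–74=954, 75–89=697
Total after period 2: 311 + 294 + 216 + 942 + 954 + 697 = 3414

3414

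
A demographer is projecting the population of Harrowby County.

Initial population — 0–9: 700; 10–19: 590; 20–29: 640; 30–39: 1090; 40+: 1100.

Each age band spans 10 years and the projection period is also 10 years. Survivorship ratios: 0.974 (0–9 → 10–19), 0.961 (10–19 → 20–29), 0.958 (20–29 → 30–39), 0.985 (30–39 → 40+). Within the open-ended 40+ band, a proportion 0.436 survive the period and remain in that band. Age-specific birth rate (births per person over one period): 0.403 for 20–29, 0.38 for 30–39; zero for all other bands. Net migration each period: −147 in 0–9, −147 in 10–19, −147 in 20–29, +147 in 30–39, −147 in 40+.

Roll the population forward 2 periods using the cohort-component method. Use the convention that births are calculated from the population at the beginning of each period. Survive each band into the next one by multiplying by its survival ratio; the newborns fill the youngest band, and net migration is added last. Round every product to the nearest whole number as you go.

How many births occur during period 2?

Call the groups 1 to 5, youngest first.
— Period 1 —
Births: 640 × 0.403 = 258  |  1090 × 0.38 = 414 → 672
Group 2: 700 × 0.974 = 682
Group 3: 590 × 0.961 = 567
Group 4: 640 × 0.958 = 613
Group 5: 1090 × 0.985 + 1100 × 0.436 = 1074 + 480 = 1554
Net migration: Group 1 − 147 → 525; Group 2 − 147 → 535; Group 3 − 147 → 420; Group 4 + 147 → 760; Group 5 − 147 → 1407
End of period: [525, 535, 420, 760, 1407]
— Period 2 —
Births: 420 × 0.403 = 169  |  760 × 0.38 = 289 → 458
Group 2: 525 × 0.974 = 511
Group 3: 535 × 0.961 = 514
Group 4: 420 × 0.958 = 402
Group 5: 760 × 0.985 + 1407 × 0.436 = 749 + 613 = 1362
Net migration: Group 1 − 147 → 311; Group 2 − 147 → 364; Group 3 − 147 → 367; Group 4 + 147 → 549; Group 5 − 147 → 1215
End of period: [311, 364, 367, 549, 1215]

458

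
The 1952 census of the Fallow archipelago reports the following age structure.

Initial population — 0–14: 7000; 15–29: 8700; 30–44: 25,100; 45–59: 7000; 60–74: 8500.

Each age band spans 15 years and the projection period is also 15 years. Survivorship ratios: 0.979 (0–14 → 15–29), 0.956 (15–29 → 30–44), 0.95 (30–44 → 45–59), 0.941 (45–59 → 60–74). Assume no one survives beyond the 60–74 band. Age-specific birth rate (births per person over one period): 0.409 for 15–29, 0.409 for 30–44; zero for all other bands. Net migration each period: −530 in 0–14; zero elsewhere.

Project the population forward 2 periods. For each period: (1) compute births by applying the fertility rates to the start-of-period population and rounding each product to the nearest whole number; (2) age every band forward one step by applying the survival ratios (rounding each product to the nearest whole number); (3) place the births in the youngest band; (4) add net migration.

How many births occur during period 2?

Period 1.
Births: 8700 × 0.409 = 3558  |  25100 × 0.409 = 10266 → total 13824
15–29: 7000 × 0.979 = 6853
30–44: 8700 × 0.956 = 8317
45–59: 25100 × 0.95 = 23845
60–74: 7000 × 0.941 = 6587
Net migration: 0–14 − 530 → 13294
→ [13294, 6853, 8317, 23845, 6587]
Period 2.
Births: 6853 × 0.409 = 2803  |  8317 × 0.409 = 3402 → total 6205
15–29: 13294 × 0.979 = 13015
30–44: 6853 × 0.956 = 6551
45–59: 8317 × 0.95 = 7901
60–74: 23845 × 0.941 = 22438
Net migration: 0–14 − 530 → 5675
→ [5675, 13015, 6551, 7901, 22438]

6205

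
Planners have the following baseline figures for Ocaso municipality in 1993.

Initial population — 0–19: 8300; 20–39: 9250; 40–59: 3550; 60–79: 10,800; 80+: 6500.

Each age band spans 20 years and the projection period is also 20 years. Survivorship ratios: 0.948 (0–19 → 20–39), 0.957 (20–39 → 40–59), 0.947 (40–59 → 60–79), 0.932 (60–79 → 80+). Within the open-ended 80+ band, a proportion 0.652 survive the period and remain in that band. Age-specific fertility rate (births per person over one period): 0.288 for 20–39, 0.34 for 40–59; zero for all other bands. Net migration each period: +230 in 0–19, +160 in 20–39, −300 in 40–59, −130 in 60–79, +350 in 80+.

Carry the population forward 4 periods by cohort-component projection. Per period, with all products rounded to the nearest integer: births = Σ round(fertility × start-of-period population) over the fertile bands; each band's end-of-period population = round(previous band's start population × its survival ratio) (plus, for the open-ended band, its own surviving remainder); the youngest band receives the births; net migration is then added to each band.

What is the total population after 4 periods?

— Period 1 —
Births: 9250 × 0.288 = 2664, 3550 × 0.34 = 1207 ⇒ total 3871
20–39: 8300 × 0.948 = 7868
40–59: 9250 × 0.957 = 8852
60–79: 3550 × 0.947 = 3362
80+: 10800 × 0.932 + 6500 × 0.652 = 10066 + 4238 = 14304
Net migration: 0–19 + 230 → 4101; 20–39 + 160 → 8028; 40–59 − 300 → 8552; 60–79 − 130 → 3232; 80+ + 350 → 14654
Population now: 0–19=4101, 20–39=8028, 40–59=8552, 60–79=3232, 80+=14654
— Period 2 —
Births: 8028 × 0.288 = 2312, 8552 × 0.34 = 2908 ⇒ total 5220
20–39: 4101 × 0.948 = 3888
40–59: 8028 × 0.957 = 7683
60–79: 8552 × 0.947 = 8099
80+: 3232 × 0.932 + 14654 × 0.652 = 3012 + 9554 = 12566
Net migration: 0–19 + 230 → 5450; 20–39 + 160 → 4048; 40–59 − 300 → 7383; 60–79 − 130 → 7969; 80+ + 350 → 12916
Population now: 0–19=5450, 20–39=4048, 40–59=7383, 60–79=7969, 80+=12916
— Period 3 —
Births: 4048 × 0.288 = 1166, 7383 × 0.34 = 2510 ⇒ total 3676
20–39: 5450 × 0.948 = 5167
40–59: 4048 × 0.957 = 3874
60–79: 7383 × 0.947 = 6992
80+: 7969 × 0.932 + 12916 × 0.652 = 7427 + 8421 = 15848
Net migration: 0–19 + 230 → 3906; 20–39 + 160 → 5327; 40–59 − 300 → 3574; 60–79 − 130 → 6862; 80+ + 350 → 16198
Population now: 0–19=3906, 20–39=5327, 40–59=3574, 60–79=6862, 80+=16198
— Period 4 —
Births: 5327 × 0.288 = 1534, 3574 × 0.34 = 1215 ⇒ total 2749
20–39: 3906 × 0.948 = 3703
40–59: 5327 × 0.957 = 5098
60–79: 3574 × 0.947 = 3385
80+: 6862 × 0.932 + 16198 × 0.652 = 6395 + 10561 = 16956
Net migration: 0–19 + 230 → 2979; 20–39 + 160 → 3863; 40–59 − 300 → 4798; 60–79 − 130 → 3255; 80+ + 350 → 17306
Population now: 0–19=2979, 20–39=3863, 40–59=4798, 60–79=3255, 80+=17306
Total after period 4: 2979 + 3863 + 4798 + 3255 + 17306 = 32201

32201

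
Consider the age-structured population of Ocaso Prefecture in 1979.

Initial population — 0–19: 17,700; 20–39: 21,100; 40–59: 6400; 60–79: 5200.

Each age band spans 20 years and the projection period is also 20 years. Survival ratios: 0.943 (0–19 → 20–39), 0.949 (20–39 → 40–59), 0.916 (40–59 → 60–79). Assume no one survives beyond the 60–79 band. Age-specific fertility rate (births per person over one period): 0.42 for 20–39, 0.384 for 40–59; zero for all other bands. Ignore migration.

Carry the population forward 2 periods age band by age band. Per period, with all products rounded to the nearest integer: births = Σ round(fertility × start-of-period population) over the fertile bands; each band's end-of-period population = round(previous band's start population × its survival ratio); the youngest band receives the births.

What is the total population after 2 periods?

59556

(Groups numbered youngest = 1 to oldest = 4.)
Period 1:
Births: 21100 × 0.42 = 8862, 6400 × 0.384 = 2458 ⇒ total 11320
Group 2: 17700 × 0.943 = 16691
Group 3: 21100 × 0.949 = 20024
Group 4: 6400 × 0.916 = 5862
End of period: [11320, 16691, 20024, 5862]
Period 2:
Births: 16691 × 0.42 = 7010, 20024 × 0.384 = 7689 ⇒ total 14699
Group 2: 11320 × 0.943 = 10675
Group 3: 16691 × 0.949 = 15840
Group 4: 20024 × 0.916 = 18342
End of period: [14699, 10675, 15840, 18342]
Total after period 2: 14699 + 10675 + 15840 + 18342 = 59556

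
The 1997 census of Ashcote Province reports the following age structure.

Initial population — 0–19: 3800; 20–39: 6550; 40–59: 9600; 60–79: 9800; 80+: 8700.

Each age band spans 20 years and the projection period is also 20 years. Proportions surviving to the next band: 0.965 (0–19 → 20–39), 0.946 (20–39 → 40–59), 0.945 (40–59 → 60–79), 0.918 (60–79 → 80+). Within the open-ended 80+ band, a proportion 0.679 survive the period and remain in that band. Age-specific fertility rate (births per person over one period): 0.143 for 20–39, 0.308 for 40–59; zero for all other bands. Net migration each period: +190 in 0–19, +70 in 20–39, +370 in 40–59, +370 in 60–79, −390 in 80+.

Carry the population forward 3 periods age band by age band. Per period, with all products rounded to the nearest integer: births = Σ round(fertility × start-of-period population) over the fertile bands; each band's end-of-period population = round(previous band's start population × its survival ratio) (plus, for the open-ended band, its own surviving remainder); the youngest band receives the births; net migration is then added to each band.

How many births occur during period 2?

2556

— Period 1 —
Births: 6550 × 0.143 = 937  |  9600 × 0.308 = 2957 — total 3894
20–39: 3800 × 0.965 = 3667
40–59: 6550 × 0.946 = 6196
60–79: 9600 × 0.945 = 9072
80+: 9800 × 0.918 + 8700 × 0.679 = 8996 + 5907 = 14903
Net migration: 0–19 + 190 → 4084; 20–39 + 70 → 3737; 40–59 + 370 → 6566; 60–79 + 370 → 9442; 80+ − 390 → 14513
Giving 4084 / 3737 / 6566 / 9442 / 14513.
— Period 2 —
Births: 3737 × 0.143 = 534  |  6566 × 0.308 = 2022 — total 2556
20–39: 4084 × 0.965 = 3941
40–59: 3737 × 0.946 = 3535
60–79: 6566 × 0.945 = 6205
80+: 9442 × 0.918 + 14513 × 0.679 = 8668 + 9854 = 18522
Net migration: 0–19 + 190 → 2746; 20–39 + 70 → 4011; 40–59 + 370 → 3905; 60–79 + 370 → 6575; 80+ − 390 → 18132
Giving 2746 / 4011 / 3905 / 6575 / 18132.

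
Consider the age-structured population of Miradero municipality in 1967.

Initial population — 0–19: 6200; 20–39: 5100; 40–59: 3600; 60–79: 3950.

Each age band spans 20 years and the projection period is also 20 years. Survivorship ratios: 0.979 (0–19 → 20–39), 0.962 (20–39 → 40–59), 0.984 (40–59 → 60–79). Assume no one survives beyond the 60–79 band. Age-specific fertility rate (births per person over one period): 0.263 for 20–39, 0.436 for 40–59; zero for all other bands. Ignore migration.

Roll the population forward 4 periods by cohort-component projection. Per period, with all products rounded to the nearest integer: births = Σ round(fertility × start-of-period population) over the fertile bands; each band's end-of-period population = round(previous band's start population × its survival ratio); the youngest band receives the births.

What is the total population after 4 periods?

After projecting period 1:
Births: 5100 × 0.263 = 1341  |  3600 × 0.436 = 1570 → 2911
20–39: 6200 × 0.979 = 6070
40–59: 5100 × 0.962 = 4906
60–79: 3600 × 0.984 = 3542
End of period: [2911, 6070, 4906, 3542]
After projecting period 2:
Births: 6070 × 0.263 = 1596  |  4906 × 0.436 = 2139 → 3735
20–39: 2911 × 0.979 = 2850
40–59: 6070 × 0.962 = 5839
60–79: 4906 × 0.984 = 4828
End of period: [3735, 2850, 5839, 4828]
After projecting period 3:
Births: 2850 × 0.263 = 750  |  5839 × 0.436 = 2546 → 3296
20–39: 3735 × 0.979 = 3657
40–59: 2850 × 0.962 = 2742
60–79: 5839 × 0.984 = 5746
End of period: [3296, 3657, 2742, 5746]
After projecting period 4:
Births: 3657 × 0.263 = 962  |  2742 × 0.436 = 1196 → 2158
20–39: 3296 × 0.979 = 3227
40–59: 3657 × 0.962 = 3518
60–79: 2742 × 0.984 = 2698
End of period: [2158, 3227, 3518, 2698]
Total after period 4: 2158 + 3227 + 3518 + 2698 = 11601

11601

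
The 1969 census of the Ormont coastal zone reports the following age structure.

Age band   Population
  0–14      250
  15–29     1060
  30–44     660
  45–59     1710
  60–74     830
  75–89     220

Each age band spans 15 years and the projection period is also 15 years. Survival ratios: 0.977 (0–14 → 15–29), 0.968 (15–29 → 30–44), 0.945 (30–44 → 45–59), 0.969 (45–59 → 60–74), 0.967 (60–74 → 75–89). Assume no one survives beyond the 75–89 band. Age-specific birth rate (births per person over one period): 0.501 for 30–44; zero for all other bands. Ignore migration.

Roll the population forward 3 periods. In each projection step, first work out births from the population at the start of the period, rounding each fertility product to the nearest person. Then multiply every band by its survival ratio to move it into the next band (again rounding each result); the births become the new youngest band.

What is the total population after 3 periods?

Call the groups 1 to 6, youngest first.
[period 1]
Births: 660 × 0.501 = 331
Group 2: 250 × 0.977 = 244
Group 3: 1060 × 0.968 = 1026
Group 4: 660 × 0.945 = 624
Group 5: 1710 × 0.969 = 1657
Group 6: 830 × 0.967 = 803
Population now: 0–14=331, 15–29=244, 30–44=1026, 45–59=624, 60–74=1657, 75–89=803
[period 2]
Births: 1026 × 0.501 = 514
Group 2: 331 × 0.977 = 323
Group 3: 244 × 0.968 = 236
Group 4: 1026 × 0.945 = 970
Group 5: 624 × 0.969 = 605
Group 6: 1657 × 0.967 = 1602
Population now: 0–14=514, 15–29=323, 30–44=236, 45–59=970, 60–74=605, 75–89=1602
[period 3]
Births: 236 × 0.501 = 118
Group 2: 514 × 0.977 = 502
Group 3: 323 × 0.968 = 313
Group 4: 236 × 0.945 = 223
Group 5: 970 × 0.969 = 940
Group 6: 605 × 0.967 = 585
Population now: 0–14=118, 15–29=502, 30–44=313, 45–59=223, 60–74=940, 75–89=585
Total after period 3: 118 + 502 + 313 + 223 + 940 + 585 = 2681

2681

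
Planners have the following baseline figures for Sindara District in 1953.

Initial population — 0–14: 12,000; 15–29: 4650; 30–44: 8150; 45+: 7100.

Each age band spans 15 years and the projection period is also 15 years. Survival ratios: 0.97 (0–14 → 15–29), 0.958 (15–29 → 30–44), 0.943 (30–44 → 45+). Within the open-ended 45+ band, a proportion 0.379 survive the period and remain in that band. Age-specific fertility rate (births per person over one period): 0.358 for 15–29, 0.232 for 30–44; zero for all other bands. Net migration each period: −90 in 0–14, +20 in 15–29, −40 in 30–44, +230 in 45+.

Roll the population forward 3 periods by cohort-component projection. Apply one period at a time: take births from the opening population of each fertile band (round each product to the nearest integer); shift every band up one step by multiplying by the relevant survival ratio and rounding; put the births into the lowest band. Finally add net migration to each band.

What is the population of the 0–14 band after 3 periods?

[period 1]
Births: 4650 × 0.358 = 1665 ; 8150 × 0.232 = 1891 → total 3556
15–29: 12000 × 0.97 = 11640
30–44: 4650 × 0.958 = 4455
45+: 8150 × 0.943 + 7100 × 0.379 = 7685 + 2691 = 10376
Net migration: 0–14 − 90 → 3466; 15–29 + 20 → 11660; 30–44 − 40 → 4415; 45+ + 230 → 10606
→ [3466, 11660, 4415, 10606]
[period 2]
Births: 11660 × 0.358 = 4174 ; 4415 × 0.232 = 1024 → total 5198
15–29: 3466 × 0.97 = 3362
30–44: 11660 × 0.958 = 11170
45+: 4415 × 0.943 + 10606 × 0.379 = 4163 + 4020 = 8183
Net migration: 0–14 − 90 → 5108; 15–29 + 20 → 3382; 30–44 − 40 → 11130; 45+ + 230 → 8413
→ [5108, 3382, 11130, 8413]
[period 3]
Births: 3382 × 0.358 = 1211 ; 11130 × 0.232 = 2582 → total 3793
15–29: 5108 × 0.97 = 4955
30–44: 3382 × 0.958 = 3240
45+: 11130 × 0.943 + 8413 × 0.379 = 10496 + 3189 = 13685
Net migration: 0–14 − 90 → 3703; 15–29 + 20 → 4975; 30–44 − 40 → 3200; 45+ + 230 → 13915
→ [3703, 4975, 3200, 13915]

3703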